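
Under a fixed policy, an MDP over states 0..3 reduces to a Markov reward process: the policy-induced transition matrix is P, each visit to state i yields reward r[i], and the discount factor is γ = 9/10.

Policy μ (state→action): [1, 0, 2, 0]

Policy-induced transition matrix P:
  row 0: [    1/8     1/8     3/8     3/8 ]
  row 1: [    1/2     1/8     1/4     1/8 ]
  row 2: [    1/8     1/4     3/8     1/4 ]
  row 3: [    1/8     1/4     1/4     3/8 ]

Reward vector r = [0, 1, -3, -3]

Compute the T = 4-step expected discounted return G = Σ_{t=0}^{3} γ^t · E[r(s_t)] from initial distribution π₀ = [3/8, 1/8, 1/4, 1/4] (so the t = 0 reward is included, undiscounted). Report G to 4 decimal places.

t=0: π = [0.3750, 0.1250, 0.2500, 0.2500], E[r] = -1.3750, γ^t·E[r] = -1.375000, running G = -1.375000
t=1: π = [0.1719, 0.1875, 0.3281, 0.3125], E[r] = -1.7344, γ^t·E[r] = -1.560938, running G = -2.935938
t=2: π = [0.1953, 0.2051, 0.3125, 0.2871], E[r] = -1.5938, γ^t·E[r] = -1.290938, running G = -4.226875
t=3: π = [0.2019, 0.2000, 0.3135, 0.2847], E[r] = -1.5945, γ^t·E[r] = -1.162378, running G = -5.389253

G = -5.3893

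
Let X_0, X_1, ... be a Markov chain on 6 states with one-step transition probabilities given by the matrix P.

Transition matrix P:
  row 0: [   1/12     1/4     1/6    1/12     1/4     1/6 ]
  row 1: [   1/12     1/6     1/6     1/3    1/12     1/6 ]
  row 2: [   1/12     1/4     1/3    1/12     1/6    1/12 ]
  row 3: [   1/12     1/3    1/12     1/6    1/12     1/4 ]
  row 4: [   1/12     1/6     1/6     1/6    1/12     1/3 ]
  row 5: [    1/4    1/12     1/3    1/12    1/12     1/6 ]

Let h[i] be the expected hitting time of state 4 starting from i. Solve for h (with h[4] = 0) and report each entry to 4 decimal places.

h = [6.9563, 8.3568, 7.5494, 8.3876, 0.0000, 7.9811]

First-step conditioning: h[4] = 0; for i ≠ 4, h[i] = 1 + Σ_k P[i][k]·h[k].
  h[0] = 1 + 1/12·h[0] + 1/4·h[1] + 1/6·h[2] + 1/12·h[3] + 1/6·h[5]
  h[1] = 1 + 1/12·h[0] + 1/6·h[1] + 1/6·h[2] + 1/3·h[3] + 1/6·h[5]
  h[2] = 1 + 1/12·h[0] + 1/4·h[1] + 1/3·h[2] + 1/12·h[3] + 1/12·h[5]
  h[3] = 1 + 1/12·h[0] + 1/3·h[1] + 1/12·h[2] + 1/6·h[3] + 1/4·h[5]
  h[5] = 1 + 1/4·h[0] + 1/12·h[1] + 1/3·h[2] + 1/12·h[3] + 1/6·h[5]
Solving the 5×5 linear system over states ≠ 4 gives exactly h = [102876/14789, 123588/14789, 111648/14789, 124044/14789, 0, 118032/14789] (h[4] = 0 is the target).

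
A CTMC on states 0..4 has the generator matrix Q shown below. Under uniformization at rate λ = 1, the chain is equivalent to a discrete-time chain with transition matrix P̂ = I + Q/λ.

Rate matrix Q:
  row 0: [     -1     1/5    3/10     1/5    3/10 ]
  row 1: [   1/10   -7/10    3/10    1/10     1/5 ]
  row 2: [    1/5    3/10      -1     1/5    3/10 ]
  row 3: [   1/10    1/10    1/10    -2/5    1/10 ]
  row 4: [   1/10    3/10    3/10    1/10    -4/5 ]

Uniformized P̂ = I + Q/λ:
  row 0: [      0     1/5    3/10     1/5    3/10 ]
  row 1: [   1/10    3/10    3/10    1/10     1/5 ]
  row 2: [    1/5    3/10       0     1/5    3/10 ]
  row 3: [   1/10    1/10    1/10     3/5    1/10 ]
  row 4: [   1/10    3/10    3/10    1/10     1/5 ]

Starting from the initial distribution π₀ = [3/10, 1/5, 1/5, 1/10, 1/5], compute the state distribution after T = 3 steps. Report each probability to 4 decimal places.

π = [0.1081, 0.2425, 0.1956, 0.2462, 0.2076]

t=0: π = [0.3000, 0.2000, 0.2000, 0.1000, 0.2000]
t=1: π = [0.0900, 0.2500, 0.2200, 0.2000, 0.2400]
t=2: π = [0.1130, 0.2510, 0.1940, 0.2310, 0.2110]
t=3: π = [0.1081, 0.2425, 0.1956, 0.2462, 0.2076]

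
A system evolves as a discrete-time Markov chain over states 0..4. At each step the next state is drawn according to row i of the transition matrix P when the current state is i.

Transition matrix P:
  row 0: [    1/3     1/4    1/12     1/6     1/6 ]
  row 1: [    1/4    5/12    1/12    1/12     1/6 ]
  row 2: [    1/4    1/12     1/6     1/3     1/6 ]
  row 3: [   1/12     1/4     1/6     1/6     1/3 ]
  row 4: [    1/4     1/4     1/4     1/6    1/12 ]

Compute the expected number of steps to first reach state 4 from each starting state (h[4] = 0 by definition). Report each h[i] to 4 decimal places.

First-step conditioning: h[4] = 0; for i ≠ 4, h[i] = 1 + Σ_k P[i][k]·h[k].
  h[0] = 1 + 1/3·h[0] + 1/4·h[1] + 1/12·h[2] + 1/6·h[3]
  h[1] = 1 + 1/4·h[0] + 5/12·h[1] + 1/12·h[2] + 1/12·h[3]
  h[2] = 1 + 1/4·h[0] + 1/12·h[1] + 1/6·h[2] + 1/3·h[3]
  h[3] = 1 + 1/12·h[0] + 1/4·h[1] + 1/6·h[2] + 1/6·h[3]
Solving the 4×4 linear system over states ≠ 4 gives exactly h = [708/137, 720/137, 684/137, 588/137, 0] (h[4] = 0 is the target).

h = [5.1679, 5.2555, 4.9927, 4.2920, 0.0000]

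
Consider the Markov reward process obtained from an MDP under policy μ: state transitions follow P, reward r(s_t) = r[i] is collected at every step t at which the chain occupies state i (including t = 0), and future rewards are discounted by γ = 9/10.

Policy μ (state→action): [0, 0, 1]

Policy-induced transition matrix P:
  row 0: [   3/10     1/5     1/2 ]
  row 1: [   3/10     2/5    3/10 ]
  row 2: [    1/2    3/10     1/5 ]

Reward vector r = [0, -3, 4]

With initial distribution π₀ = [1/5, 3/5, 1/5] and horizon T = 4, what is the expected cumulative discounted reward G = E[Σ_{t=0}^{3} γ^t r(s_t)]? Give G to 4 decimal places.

t=0: π = [0.2000, 0.6000, 0.2000], E[r] = -1.0000, γ^t·E[r] = -1.000000, running G = -1.000000
t=1: π = [0.3400, 0.3400, 0.3200], E[r] = 0.2600, γ^t·E[r] = 0.234000, running G = -0.766000
t=2: π = [0.3640, 0.3000, 0.3360], E[r] = 0.4440, γ^t·E[r] = 0.359640, running G = -0.406360
t=3: π = [0.3672, 0.2936, 0.3392], E[r] = 0.4760, γ^t·E[r] = 0.347004, running G = -0.059356

G = -0.0594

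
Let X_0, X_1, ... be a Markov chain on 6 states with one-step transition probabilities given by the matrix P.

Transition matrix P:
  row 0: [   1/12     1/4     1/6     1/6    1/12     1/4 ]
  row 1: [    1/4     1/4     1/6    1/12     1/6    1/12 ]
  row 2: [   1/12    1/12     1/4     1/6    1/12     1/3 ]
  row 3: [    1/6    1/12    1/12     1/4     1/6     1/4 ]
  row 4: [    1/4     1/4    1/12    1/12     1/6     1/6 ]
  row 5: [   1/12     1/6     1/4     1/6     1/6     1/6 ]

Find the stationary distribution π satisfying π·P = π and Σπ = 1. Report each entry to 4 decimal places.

Balance equations π_j = Σ_i π_i·P[i][j]:
  π_0 = 1/12·π_0 + 1/4·π_1 + 1/12·π_2 + 1/6·π_3 + 1/4·π_4 + 1/12·π_5
  π_1 = 1/4·π_0 + 1/4·π_1 + 1/12·π_2 + 1/12·π_3 + 1/4·π_4 + 1/6·π_5
  π_2 = 1/6·π_0 + 1/6·π_1 + 1/4·π_2 + 1/12·π_3 + 1/12·π_4 + 1/4·π_5
  π_3 = 1/6·π_0 + 1/12·π_1 + 1/6·π_2 + 1/4·π_3 + 1/12·π_4 + 1/6·π_5
  π_4 = 1/12·π_0 + 1/6·π_1 + 1/12·π_2 + 1/6·π_3 + 1/6·π_4 + 1/6·π_5
  normalize: π_0 + π_1 + π_2 + π_3 + π_4 + π_5 = 1
Solving the linear system gives exactly π = [5041/33811, 18092/101433, 5881/33811, 15509/101433, 4725/33811, 20891/101433].

π = [0.1491, 0.1784, 0.1739, 0.1529, 0.1397, 0.2060]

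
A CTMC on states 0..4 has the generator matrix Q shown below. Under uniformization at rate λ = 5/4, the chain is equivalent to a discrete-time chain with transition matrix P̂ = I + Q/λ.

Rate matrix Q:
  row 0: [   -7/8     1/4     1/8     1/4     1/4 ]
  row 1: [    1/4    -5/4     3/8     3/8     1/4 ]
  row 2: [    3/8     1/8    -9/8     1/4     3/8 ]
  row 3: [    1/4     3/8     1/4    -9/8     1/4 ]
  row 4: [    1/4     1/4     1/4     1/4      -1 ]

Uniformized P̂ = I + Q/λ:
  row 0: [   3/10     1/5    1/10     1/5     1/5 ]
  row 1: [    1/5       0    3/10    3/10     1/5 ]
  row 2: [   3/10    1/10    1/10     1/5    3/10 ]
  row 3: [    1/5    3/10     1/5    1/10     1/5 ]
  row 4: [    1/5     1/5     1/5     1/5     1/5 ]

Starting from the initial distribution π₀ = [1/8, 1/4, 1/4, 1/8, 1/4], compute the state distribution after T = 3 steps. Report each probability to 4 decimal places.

t=0: π = [0.1250, 0.2500, 0.2500, 0.1250, 0.2500]
t=1: π = [0.2375, 0.1375, 0.1875, 0.2125, 0.2250]
t=2: π = [0.2425, 0.1750, 0.1713, 0.1925, 0.2188]
t=3: π = [0.2414, 0.1671, 0.1761, 0.1983, 0.2171]

π = [0.2414, 0.1671, 0.1761, 0.1983, 0.2171]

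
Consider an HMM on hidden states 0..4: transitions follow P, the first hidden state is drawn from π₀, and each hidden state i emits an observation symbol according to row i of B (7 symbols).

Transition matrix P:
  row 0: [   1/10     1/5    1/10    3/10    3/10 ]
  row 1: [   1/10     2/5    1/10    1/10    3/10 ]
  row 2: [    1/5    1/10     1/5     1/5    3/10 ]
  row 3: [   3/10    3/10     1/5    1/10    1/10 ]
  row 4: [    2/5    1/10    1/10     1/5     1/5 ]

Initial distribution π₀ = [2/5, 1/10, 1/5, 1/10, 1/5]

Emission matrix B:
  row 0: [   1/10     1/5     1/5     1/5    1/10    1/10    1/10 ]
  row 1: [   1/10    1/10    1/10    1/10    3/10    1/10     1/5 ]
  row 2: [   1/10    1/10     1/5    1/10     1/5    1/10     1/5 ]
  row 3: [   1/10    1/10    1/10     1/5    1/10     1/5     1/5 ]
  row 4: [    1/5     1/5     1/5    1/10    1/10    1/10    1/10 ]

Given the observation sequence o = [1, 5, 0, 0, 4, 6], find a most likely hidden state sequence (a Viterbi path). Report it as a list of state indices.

path = [0, 3, 1, 1, 1, 1]

t=0: δ = [8.000e-02, 1.000e-02, 2.000e-02, 1.000e-02, 4.000e-02]  (obs o_0=1)
t=1: δ = [1.600e-03, 1.600e-03, 8.000e-04, 4.800e-03, 2.400e-03]  ψ = [4, 0, 0, 0, 0]  (obs o_1=5)
t=2: δ = [1.440e-04, 1.440e-04, 9.600e-05, 4.800e-05, 9.600e-05]  ψ = [3, 3, 3, 0, 0]  (obs o_2=0)
t=3: δ = [3.840e-06, 5.760e-06, 1.920e-06, 4.320e-06, 8.640e-06]  ψ = [4, 1, 2, 0, 0]  (obs o_3=0)
t=4: δ = [3.456e-07, 6.912e-07, 1.728e-07, 1.728e-07, 1.728e-07]  ψ = [4, 1, 3, 4, 1]  (obs o_4=4)
t=5: δ = [6.912e-09, 5.530e-08, 1.382e-08, 2.074e-08, 2.074e-08]  ψ = [1, 1, 1, 0, 1]  (obs o_5=6)
backtrack: best end state = 1; path = [0, 3, 1, 1, 1, 1]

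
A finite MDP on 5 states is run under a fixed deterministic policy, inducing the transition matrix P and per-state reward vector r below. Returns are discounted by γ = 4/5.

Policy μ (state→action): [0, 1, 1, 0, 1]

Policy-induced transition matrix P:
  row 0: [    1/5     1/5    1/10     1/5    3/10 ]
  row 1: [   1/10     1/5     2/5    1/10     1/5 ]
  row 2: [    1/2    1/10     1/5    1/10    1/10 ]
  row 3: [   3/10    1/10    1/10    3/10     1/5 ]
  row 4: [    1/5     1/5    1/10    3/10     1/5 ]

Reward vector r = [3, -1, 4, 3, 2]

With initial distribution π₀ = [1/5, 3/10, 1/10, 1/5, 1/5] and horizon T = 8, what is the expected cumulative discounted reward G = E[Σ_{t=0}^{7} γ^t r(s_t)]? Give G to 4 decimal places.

G = 9.0073

t=0: π = [0.2000, 0.3000, 0.1000, 0.2000, 0.2000], E[r] = 1.7000, γ^t·E[r] = 1.700000, running G = 1.700000
t=1: π = [0.2200, 0.1700, 0.2000, 0.2000, 0.2100], E[r] = 2.3100, γ^t·E[r] = 1.848000, running G = 3.548000
t=2: π = [0.2630, 0.1600, 0.1710, 0.2040, 0.2020], E[r] = 2.3290, γ^t·E[r] = 1.490560, running G = 5.038560
t=3: π = [0.2557, 0.1625, 0.1651, 0.2075, 0.2092], E[r] = 2.3059, γ^t·E[r] = 1.180621, running G = 6.219181
t=4: π = [0.2540, 0.1627, 0.1653, 0.2089, 0.2091], E[r] = 2.3052, γ^t·E[r] = 0.944226, running G = 7.163407
t=5: π = [0.2542, 0.1626, 0.1653, 0.2090, 0.2089], E[r] = 2.3061, γ^t·E[r] = 0.755676, running G = 7.919083
t=6: π = [0.2542, 0.1626, 0.1653, 0.2090, 0.2089], E[r] = 2.3062, γ^t·E[r] = 0.604547, running G = 8.523630
t=7: π = [0.2542, 0.1626, 0.1653, 0.2090, 0.2089], E[r] = 2.3061, γ^t·E[r] = 0.483630, running G = 9.007260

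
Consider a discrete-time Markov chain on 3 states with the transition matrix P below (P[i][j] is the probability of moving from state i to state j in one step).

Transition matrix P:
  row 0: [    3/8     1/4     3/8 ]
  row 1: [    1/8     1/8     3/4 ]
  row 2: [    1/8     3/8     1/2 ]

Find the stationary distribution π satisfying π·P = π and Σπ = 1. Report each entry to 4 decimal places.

π = [0.1667, 0.2833, 0.5500]

Balance equations π_j = Σ_i π_i·P[i][j]:
  π_0 = 3/8·π_0 + 1/8·π_1 + 1/8·π_2
  π_1 = 1/4·π_0 + 1/8·π_1 + 3/8·π_2
  normalize: π_0 + π_1 + π_2 = 1
Solving the linear system gives exactly π = [1/6, 17/60, 11/20].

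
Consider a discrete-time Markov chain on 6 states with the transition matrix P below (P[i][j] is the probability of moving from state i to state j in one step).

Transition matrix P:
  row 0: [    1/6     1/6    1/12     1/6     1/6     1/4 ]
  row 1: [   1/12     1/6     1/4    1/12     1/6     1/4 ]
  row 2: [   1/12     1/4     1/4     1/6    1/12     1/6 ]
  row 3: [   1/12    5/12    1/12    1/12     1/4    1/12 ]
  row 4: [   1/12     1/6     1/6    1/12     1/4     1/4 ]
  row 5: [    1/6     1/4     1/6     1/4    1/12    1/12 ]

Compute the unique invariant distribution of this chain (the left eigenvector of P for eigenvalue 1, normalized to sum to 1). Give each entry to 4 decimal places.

Balance equations π_j = Σ_i π_i·P[i][j]:
  π_0 = 1/6·π_0 + 1/12·π_1 + 1/12·π_2 + 1/12·π_3 + 1/12·π_4 + 1/6·π_5
  π_1 = 1/6·π_0 + 1/6·π_1 + 1/4·π_2 + 5/12·π_3 + 1/6·π_4 + 1/4·π_5
  π_2 = 1/12·π_0 + 1/4·π_1 + 1/4·π_2 + 1/12·π_3 + 1/6·π_4 + 1/6·π_5
  π_3 = 1/6·π_0 + 1/12·π_1 + 1/6·π_2 + 1/12·π_3 + 1/12·π_4 + 1/4·π_5
  π_4 = 1/6·π_0 + 1/6·π_1 + 1/12·π_2 + 1/4·π_3 + 1/4·π_4 + 1/12·π_5
  normalize: π_0 + π_1 + π_2 + π_3 + π_4 + π_5 = 1
Solving the linear system gives exactly π = [26780/249279, 57649/249279, 45011/249279, 34306/249279, 40232/249279, 45301/249279].

π = [0.1074, 0.2313, 0.1806, 0.1376, 0.1614, 0.1817]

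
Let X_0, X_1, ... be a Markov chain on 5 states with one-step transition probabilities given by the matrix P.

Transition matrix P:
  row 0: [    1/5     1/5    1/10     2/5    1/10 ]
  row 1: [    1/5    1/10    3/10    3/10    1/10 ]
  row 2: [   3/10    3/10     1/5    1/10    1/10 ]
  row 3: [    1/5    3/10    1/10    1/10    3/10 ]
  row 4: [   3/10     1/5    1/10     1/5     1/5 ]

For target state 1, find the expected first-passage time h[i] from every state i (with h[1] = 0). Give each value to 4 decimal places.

First-step conditioning: h[1] = 0; for i ≠ 1, h[i] = 1 + Σ_k P[i][k]·h[k].
  h[0] = 1 + 1/5·h[0] + 1/10·h[2] + 2/5·h[3] + 1/10·h[4]
  h[2] = 1 + 3/10·h[0] + 1/5·h[2] + 1/10·h[3] + 1/10·h[4]
  h[3] = 1 + 1/5·h[0] + 1/10·h[2] + 1/10·h[3] + 3/10·h[4]
  h[4] = 1 + 3/10·h[0] + 1/10·h[2] + 1/5·h[3] + 1/5·h[4]
Solving the 4×4 linear system over states ≠ 1 gives exactly h = [5445/1289, 0, 4975/1289, 5040/1289, 5535/1289] (h[1] = 0 is the target).

h = [4.2242, 0.0000, 3.8596, 3.9100, 4.2940]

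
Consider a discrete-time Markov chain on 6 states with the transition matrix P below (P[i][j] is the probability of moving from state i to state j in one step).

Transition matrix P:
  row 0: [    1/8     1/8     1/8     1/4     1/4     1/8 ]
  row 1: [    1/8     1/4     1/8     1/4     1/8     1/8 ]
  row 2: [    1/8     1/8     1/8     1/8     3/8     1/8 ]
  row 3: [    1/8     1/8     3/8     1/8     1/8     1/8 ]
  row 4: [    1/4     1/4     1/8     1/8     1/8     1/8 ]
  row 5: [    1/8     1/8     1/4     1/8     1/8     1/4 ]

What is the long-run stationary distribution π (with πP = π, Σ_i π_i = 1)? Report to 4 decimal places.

π = [0.1487, 0.1699, 0.1841, 0.1648, 0.1896, 0.1429]

Balance equations π_j = Σ_i π_i·P[i][j]:
  π_0 = 1/8·π_0 + 1/8·π_1 + 1/8·π_2 + 1/8·π_3 + 1/4·π_4 + 1/8·π_5
  π_1 = 1/8·π_0 + 1/4·π_1 + 1/8·π_2 + 1/8·π_3 + 1/4·π_4 + 1/8·π_5
  π_2 = 1/8·π_0 + 1/8·π_1 + 1/8·π_2 + 3/8·π_3 + 1/8·π_4 + 1/4·π_5
  π_3 = 1/4·π_0 + 1/4·π_1 + 1/8·π_2 + 1/8·π_3 + 1/8·π_4 + 1/8·π_5
  π_4 = 1/4·π_0 + 1/8·π_1 + 3/8·π_2 + 1/8·π_3 + 1/8·π_4 + 1/8·π_5
  normalize: π_0 + π_1 + π_2 + π_3 + π_4 + π_5 = 1
Solving the linear system gives exactly π = [349/2347, 2792/16429, 432/2347, 2708/16429, 445/2347, 1/7].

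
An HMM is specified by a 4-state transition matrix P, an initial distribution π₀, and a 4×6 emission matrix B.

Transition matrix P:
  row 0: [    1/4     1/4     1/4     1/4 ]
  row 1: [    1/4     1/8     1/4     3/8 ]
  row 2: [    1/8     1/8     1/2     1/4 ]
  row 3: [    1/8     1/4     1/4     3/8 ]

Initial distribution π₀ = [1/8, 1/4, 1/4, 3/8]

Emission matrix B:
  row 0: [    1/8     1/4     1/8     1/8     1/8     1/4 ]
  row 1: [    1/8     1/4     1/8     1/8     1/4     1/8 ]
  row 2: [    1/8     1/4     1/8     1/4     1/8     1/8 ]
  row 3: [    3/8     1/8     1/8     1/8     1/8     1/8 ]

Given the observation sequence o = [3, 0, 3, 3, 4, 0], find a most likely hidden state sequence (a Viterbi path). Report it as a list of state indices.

path = [2, 2, 2, 2, 2, 3]

t=0: δ = [1.562e-02, 3.125e-02, 6.250e-02, 4.688e-02]  (obs o_0=3)
t=1: δ = [9.766e-04, 1.465e-03, 3.906e-03, 6.592e-03]  ψ = [1, 3, 2, 3]  (obs o_1=0)
t=2: δ = [1.030e-04, 2.060e-04, 4.883e-04, 3.090e-04]  ψ = [3, 3, 2, 3]  (obs o_2=3)
t=3: δ = [7.629e-06, 9.656e-06, 6.104e-05, 1.526e-05]  ψ = [2, 3, 2, 2]  (obs o_3=3)
t=4: δ = [9.537e-07, 1.907e-06, 3.815e-06, 1.907e-06]  ψ = [2, 2, 2, 2]  (obs o_4=4)
t=5: δ = [5.960e-08, 5.960e-08, 2.384e-07, 3.576e-07]  ψ = [1, 2, 2, 2]  (obs o_5=0)
backtrack: best end state = 3; path = [2, 2, 2, 2, 2, 3]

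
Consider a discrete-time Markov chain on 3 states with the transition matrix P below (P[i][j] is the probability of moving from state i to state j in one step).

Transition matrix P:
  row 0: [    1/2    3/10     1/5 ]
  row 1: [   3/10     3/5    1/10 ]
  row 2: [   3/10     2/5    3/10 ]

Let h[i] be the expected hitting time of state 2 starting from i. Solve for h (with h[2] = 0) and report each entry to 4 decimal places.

h = [6.3636, 7.2727, 0.0000]

First-step conditioning: h[2] = 0; for i ≠ 2, h[i] = 1 + Σ_k P[i][k]·h[k].
  h[0] = 1 + 1/2·h[0] + 3/10·h[1]
  h[1] = 1 + 3/10·h[0] + 3/5·h[1]
Solving the 2×2 linear system over states ≠ 2 gives exactly h = [70/11, 80/11, 0] (h[2] = 0 is the target).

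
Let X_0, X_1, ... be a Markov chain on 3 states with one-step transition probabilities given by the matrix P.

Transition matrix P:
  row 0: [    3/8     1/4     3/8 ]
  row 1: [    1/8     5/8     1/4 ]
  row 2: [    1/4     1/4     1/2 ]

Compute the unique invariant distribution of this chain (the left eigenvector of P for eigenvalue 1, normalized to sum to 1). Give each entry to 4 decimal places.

Balance equations π_j = Σ_i π_i·P[i][j]:
  π_0 = 3/8·π_0 + 1/8·π_1 + 1/4·π_2
  π_1 = 1/4·π_0 + 5/8·π_1 + 1/4·π_2
  normalize: π_0 + π_1 + π_2 = 1
Solving the linear system gives exactly π = [8/35, 2/5, 13/35].

π = [0.2286, 0.4000, 0.3714]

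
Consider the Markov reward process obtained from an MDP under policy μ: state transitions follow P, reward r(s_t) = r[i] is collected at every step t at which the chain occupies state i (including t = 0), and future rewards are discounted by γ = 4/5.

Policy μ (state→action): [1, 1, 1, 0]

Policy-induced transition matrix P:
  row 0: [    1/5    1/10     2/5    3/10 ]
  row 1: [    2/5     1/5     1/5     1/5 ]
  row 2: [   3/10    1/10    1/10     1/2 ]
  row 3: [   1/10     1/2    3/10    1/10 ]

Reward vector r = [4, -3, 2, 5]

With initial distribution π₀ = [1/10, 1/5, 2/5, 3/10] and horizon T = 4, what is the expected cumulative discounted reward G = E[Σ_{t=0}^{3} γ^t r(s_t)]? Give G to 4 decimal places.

G = 6.2803

t=0: π = [0.1000, 0.2000, 0.4000, 0.3000], E[r] = 2.1000, γ^t·E[r] = 2.100000, running G = 2.100000
t=1: π = [0.2500, 0.2400, 0.2100, 0.3000], E[r] = 2.2000, γ^t·E[r] = 1.760000, running G = 3.860000
t=2: π = [0.2390, 0.2440, 0.2590, 0.2580], E[r] = 2.0320, γ^t·E[r] = 1.300480, running G = 5.160480
t=3: π = [0.2489, 0.2276, 0.2477, 0.2758], E[r] = 2.1872, γ^t·E[r] = 1.119846, running G = 6.280326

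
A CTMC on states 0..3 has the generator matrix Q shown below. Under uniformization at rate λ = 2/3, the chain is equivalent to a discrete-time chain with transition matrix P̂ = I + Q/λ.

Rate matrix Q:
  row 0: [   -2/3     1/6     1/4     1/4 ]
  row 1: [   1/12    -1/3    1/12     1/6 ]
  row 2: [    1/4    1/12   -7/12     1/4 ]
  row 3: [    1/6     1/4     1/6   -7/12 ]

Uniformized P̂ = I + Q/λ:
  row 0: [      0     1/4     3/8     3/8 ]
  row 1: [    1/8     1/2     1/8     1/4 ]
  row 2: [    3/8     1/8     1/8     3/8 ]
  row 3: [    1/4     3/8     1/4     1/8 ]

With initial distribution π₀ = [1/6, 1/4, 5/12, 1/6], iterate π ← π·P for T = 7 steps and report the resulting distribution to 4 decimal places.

π = [0.1862, 0.3435, 0.2047, 0.2657]

t=0: π = [0.1667, 0.2500, 0.4167, 0.1667]
t=1: π = [0.2292, 0.2813, 0.1875, 0.3021]
t=2: π = [0.1810, 0.3346, 0.2201, 0.2643]
t=3: π = [0.1904, 0.3392, 0.2033, 0.2671]
t=4: π = [0.1854, 0.3428, 0.2060, 0.2658]
t=5: π = [0.1866, 0.3432, 0.2046, 0.2657]
t=6: π = [0.1860, 0.3434, 0.2048, 0.2657]
t=7: π = [0.1862, 0.3435, 0.2047, 0.2657]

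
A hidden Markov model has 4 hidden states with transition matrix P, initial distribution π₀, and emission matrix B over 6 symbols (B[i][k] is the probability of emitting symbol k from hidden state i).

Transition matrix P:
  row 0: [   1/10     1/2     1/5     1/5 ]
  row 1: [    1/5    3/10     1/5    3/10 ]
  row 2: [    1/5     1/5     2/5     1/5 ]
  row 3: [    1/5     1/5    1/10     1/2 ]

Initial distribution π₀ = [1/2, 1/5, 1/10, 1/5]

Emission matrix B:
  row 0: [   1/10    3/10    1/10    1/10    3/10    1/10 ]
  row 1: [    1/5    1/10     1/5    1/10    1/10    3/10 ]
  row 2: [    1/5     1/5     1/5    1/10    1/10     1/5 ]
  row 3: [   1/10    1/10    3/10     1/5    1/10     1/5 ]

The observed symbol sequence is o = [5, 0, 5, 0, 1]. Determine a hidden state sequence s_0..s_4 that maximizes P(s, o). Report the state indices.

path = [0, 1, 1, 1, 0]

t=0: δ = [5.000e-02, 6.000e-02, 2.000e-02, 4.000e-02]  (obs o_0=5)
t=1: δ = [1.200e-03, 5.000e-03, 2.400e-03, 2.000e-03]  ψ = [1, 0, 1, 3]  (obs o_1=0)
t=2: δ = [1.000e-04, 4.500e-04, 2.000e-04, 3.000e-04]  ψ = [1, 1, 1, 1]  (obs o_2=5)
t=3: δ = [9.000e-06, 2.700e-05, 1.800e-05, 1.500e-05]  ψ = [1, 1, 1, 3]  (obs o_3=0)
t=4: δ = [1.620e-06, 8.100e-07, 1.440e-06, 8.100e-07]  ψ = [1, 1, 2, 1]  (obs o_4=1)
backtrack: best end state = 0; path = [0, 1, 1, 1, 0]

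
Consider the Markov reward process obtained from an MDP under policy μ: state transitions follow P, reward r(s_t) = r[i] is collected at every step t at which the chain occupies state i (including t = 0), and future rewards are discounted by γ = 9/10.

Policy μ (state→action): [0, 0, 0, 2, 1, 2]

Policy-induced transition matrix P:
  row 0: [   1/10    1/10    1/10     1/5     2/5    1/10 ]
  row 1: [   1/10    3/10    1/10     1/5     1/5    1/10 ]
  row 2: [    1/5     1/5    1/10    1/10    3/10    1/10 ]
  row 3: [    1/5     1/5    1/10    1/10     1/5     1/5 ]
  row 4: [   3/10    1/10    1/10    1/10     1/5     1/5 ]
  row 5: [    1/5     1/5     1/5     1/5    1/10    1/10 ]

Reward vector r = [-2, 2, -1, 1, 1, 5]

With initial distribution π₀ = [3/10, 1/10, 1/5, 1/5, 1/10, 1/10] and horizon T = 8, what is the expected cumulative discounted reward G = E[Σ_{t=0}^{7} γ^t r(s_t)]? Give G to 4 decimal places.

t=0: π = [0.3000, 0.1000, 0.2000, 0.2000, 0.1000, 0.1000], E[r] = 0.2000, γ^t·E[r] = 0.200000, running G = 0.200000
t=1: π = [0.1700, 0.1700, 0.1100, 0.1500, 0.2700, 0.1300], E[r] = 0.9600, γ^t·E[r] = 0.864000, running G = 1.064000
t=2: π = [0.1930, 0.1730, 0.1130, 0.1470, 0.2320, 0.1420], E[r] = 0.9360, γ^t·E[r] = 0.758160, running G = 1.822160
t=3: π = [0.1866, 0.1748, 0.1142, 0.1508, 0.2357, 0.1379], E[r] = 0.9382, γ^t·E[r] = 0.683948, running G = 2.506108
t=4: π = [0.1874, 0.1753, 0.1138, 0.1499, 0.2350, 0.1387], E[r] = 0.9400, γ^t·E[r] = 0.616721, running G = 3.122829
t=5: π = [0.1872, 0.1753, 0.1139, 0.1501, 0.2350, 0.1385], E[r] = 0.9398, γ^t·E[r] = 0.554959, running G = 3.677788
t=6: π = [0.1872, 0.1753, 0.1138, 0.1501, 0.2350, 0.1385], E[r] = 0.9399, γ^t·E[r] = 0.499510, running G = 4.177298
t=7: π = [0.1872, 0.1753, 0.1139, 0.1501, 0.2350, 0.1385], E[r] = 0.9399, γ^t·E[r] = 0.449556, running G = 4.626853

G = 4.6269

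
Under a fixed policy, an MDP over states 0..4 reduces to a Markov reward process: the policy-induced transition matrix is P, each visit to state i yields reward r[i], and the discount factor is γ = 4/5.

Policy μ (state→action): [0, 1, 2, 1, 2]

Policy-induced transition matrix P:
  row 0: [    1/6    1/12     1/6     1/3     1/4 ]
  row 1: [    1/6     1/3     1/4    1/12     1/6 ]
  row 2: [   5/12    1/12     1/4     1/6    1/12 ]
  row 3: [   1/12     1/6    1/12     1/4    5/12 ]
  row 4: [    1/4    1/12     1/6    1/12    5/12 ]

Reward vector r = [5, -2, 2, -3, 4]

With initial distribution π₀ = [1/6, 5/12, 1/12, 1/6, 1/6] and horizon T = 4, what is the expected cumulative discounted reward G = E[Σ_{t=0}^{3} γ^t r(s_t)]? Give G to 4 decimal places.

t=0: π = [0.1667, 0.4167, 0.0833, 0.1667, 0.1667], E[r] = 0.3333, γ^t·E[r] = 0.333333, running G = 0.333333
t=1: π = [0.1875, 0.2014, 0.1944, 0.1597, 0.2569], E[r] = 1.4722, γ^t·E[r] = 1.177778, running G = 1.511111
t=2: π = [0.2234, 0.1470, 0.1863, 0.1730, 0.2703], E[r] = 1.7575, γ^t·E[r] = 1.124815, running G = 2.635926
t=3: π = [0.2214, 0.1345, 0.1800, 0.1835, 0.2806], E[r] = 1.7695, γ^t·E[r] = 0.905975, running G = 3.541901

G = 3.5419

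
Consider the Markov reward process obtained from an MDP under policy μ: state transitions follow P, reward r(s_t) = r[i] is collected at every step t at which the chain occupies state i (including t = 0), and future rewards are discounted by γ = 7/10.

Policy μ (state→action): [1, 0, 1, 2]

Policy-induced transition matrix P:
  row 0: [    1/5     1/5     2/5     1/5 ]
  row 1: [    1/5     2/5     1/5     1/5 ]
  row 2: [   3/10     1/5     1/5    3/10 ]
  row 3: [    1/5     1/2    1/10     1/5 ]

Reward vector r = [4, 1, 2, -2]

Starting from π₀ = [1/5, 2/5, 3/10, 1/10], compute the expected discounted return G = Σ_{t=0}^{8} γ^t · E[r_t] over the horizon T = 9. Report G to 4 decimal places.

G = 4.2933

t=0: π = [0.2000, 0.4000, 0.3000, 0.1000], E[r] = 1.6000, γ^t·E[r] = 1.600000, running G = 1.600000
t=1: π = [0.2300, 0.3100, 0.2300, 0.2300], E[r] = 1.2300, γ^t·E[r] = 0.861000, running G = 2.461000
t=2: π = [0.2230, 0.3310, 0.2230, 0.2230], E[r] = 1.2230, γ^t·E[r] = 0.599270, running G = 3.060270
t=3: π = [0.2223, 0.3331, 0.2223, 0.2223], E[r] = 1.2223, γ^t·E[r] = 0.419249, running G = 3.479519
t=4: π = [0.2222, 0.3333, 0.2222, 0.2222], E[r] = 1.2222, γ^t·E[r] = 0.293457, running G = 3.772976
t=5: π = [0.2222, 0.3333, 0.2222, 0.2222], E[r] = 1.2222, γ^t·E[r] = 0.205419, running G = 3.978395
t=6: π = [0.2222, 0.3333, 0.2222, 0.2222], E[r] = 1.2222, γ^t·E[r] = 0.143793, running G = 4.122189
t=7: π = [0.2222, 0.3333, 0.2222, 0.2222], E[r] = 1.2222, γ^t·E[r] = 0.100655, running G = 4.222844
t=8: π = [0.2222, 0.3333, 0.2222, 0.2222], E[r] = 1.2222, γ^t·E[r] = 0.070459, running G = 4.293303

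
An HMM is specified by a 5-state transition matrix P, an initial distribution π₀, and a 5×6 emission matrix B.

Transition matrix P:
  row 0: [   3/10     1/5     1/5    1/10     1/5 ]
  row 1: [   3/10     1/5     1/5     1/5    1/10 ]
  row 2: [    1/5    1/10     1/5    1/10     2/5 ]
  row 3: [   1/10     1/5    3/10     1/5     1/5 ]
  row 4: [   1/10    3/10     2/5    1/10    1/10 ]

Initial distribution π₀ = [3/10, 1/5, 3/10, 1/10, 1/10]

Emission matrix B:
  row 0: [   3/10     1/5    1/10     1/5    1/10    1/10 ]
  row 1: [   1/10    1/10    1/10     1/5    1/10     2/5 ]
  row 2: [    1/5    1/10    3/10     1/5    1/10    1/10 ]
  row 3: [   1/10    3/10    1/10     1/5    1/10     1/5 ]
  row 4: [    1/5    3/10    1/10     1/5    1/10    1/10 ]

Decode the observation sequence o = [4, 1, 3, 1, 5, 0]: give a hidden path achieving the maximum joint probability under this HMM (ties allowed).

path = [2, 4, 2, 4, 1, 0]

t=0: δ = [3.000e-02, 2.000e-02, 3.000e-02, 1.000e-02, 1.000e-02]  (obs o_0=4)
t=1: δ = [1.800e-03, 6.000e-04, 6.000e-04, 1.200e-03, 3.600e-03]  ψ = [0, 0, 0, 1, 2]  (obs o_1=1)
t=2: δ = [1.080e-04, 2.160e-04, 2.880e-04, 7.200e-05, 7.200e-05]  ψ = [0, 4, 4, 4, 0]  (obs o_2=3)
t=3: δ = [1.296e-05, 4.320e-06, 5.760e-06, 1.296e-05, 3.456e-05]  ψ = [1, 1, 2, 1, 2]  (obs o_3=1)
t=4: δ = [3.888e-07, 4.147e-06, 1.382e-06, 6.912e-07, 3.456e-07]  ψ = [0, 4, 4, 4, 4]  (obs o_4=5)
t=5: δ = [3.732e-07, 8.294e-08, 1.659e-07, 8.294e-08, 1.106e-07]  ψ = [1, 1, 1, 1, 2]  (obs o_5=0)
backtrack: best end state = 0; path = [2, 4, 2, 4, 1, 0]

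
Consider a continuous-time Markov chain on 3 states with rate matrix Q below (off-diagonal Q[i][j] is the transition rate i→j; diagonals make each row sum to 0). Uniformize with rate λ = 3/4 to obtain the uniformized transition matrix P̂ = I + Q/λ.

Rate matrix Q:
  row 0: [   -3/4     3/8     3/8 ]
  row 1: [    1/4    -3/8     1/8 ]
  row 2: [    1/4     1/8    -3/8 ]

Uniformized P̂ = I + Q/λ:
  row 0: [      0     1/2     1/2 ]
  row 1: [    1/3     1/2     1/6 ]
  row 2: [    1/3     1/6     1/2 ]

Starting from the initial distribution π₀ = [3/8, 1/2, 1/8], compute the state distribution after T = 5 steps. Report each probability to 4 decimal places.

t=0: π = [0.3750, 0.5000, 0.1250]
t=1: π = [0.2083, 0.4583, 0.3333]
t=2: π = [0.2639, 0.3889, 0.3472]
t=3: π = [0.2454, 0.3843, 0.3704]
t=4: π = [0.2515, 0.3765, 0.3719]
t=5: π = [0.2495, 0.3760, 0.3745]

π = [0.2495, 0.3760, 0.3745]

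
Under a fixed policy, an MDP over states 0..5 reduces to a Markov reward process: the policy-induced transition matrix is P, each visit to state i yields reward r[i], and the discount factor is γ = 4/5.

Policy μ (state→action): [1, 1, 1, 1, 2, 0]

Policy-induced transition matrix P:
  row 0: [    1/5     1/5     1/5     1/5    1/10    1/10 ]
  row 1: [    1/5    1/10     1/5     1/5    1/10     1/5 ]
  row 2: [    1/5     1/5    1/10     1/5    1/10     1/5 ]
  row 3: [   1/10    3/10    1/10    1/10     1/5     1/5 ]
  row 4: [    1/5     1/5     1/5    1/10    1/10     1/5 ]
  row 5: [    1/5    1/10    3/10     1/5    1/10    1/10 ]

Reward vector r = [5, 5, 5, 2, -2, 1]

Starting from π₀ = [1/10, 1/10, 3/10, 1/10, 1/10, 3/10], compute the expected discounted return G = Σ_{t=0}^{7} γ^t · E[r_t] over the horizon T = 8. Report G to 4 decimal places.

t=0: π = [0.1000, 0.1000, 0.3000, 0.1000, 0.1000, 0.3000], E[r] = 2.8000, γ^t·E[r] = 2.800000, running G = 2.800000
t=1: π = [0.1900, 0.1700, 0.1900, 0.1800, 0.1100, 0.1600], E[r] = 3.0500, γ^t·E[r] = 2.440000, running G = 5.240000
t=2: π = [0.1820, 0.1850, 0.1790, 0.1710, 0.1180, 0.1650], E[r] = 3.0010, γ^t·E[r] = 1.920640, running G = 7.160640
t=3: π = [0.1829, 0.1821, 0.1815, 0.1711, 0.1171, 0.1653], E[r] = 3.0058, γ^t·E[r] = 1.538970, running G = 8.699610
t=4: π = [0.1829, 0.1824, 0.1813, 0.1712, 0.1171, 0.1652], E[r] = 3.0060, γ^t·E[r] = 1.231245, running G = 9.930855
t=5: π = [0.1829, 0.1824, 0.1813, 0.1712, 0.1171, 0.1652], E[r] = 3.0059, γ^t·E[r] = 0.984970, running G = 10.915825
t=6: π = [0.1829, 0.1824, 0.1813, 0.1712, 0.1171, 0.1652], E[r] = 3.0059, γ^t·E[r] = 0.787978, running G = 11.703802
t=7: π = [0.1829, 0.1824, 0.1813, 0.1712, 0.1171, 0.1652], E[r] = 3.0059, γ^t·E[r] = 0.630382, running G = 12.334185

G = 12.3342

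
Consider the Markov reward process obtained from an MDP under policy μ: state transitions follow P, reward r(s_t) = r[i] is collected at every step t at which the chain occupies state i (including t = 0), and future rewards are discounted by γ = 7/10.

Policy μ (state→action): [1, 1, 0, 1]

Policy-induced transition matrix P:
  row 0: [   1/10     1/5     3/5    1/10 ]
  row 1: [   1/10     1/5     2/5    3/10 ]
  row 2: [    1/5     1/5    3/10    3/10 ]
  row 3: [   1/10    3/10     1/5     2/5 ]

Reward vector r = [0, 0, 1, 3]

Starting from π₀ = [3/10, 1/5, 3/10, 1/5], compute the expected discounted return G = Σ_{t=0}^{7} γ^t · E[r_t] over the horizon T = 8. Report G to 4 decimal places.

t=0: π = [0.3000, 0.2000, 0.3000, 0.2000], E[r] = 0.9000, γ^t·E[r] = 0.900000, running G = 0.900000
t=1: π = [0.1300, 0.2200, 0.3900, 0.2600], E[r] = 1.1700, γ^t·E[r] = 0.819000, running G = 1.719000
t=2: π = [0.1390, 0.2260, 0.3350, 0.3000], E[r] = 1.2350, γ^t·E[r] = 0.605150, running G = 2.324150
t=3: π = [0.1335, 0.2300, 0.3343, 0.3022], E[r] = 1.2409, γ^t·E[r] = 0.425629, running G = 2.749779
t=4: π = [0.1334, 0.2302, 0.3328, 0.3035], E[r] = 1.2434, γ^t·E[r] = 0.298538, running G = 3.048317
t=5: π = [0.1333, 0.2304, 0.3327, 0.3037], E[r] = 1.2437, γ^t·E[r] = 0.209028, running G = 3.257345
t=6: π = [0.1333, 0.2304, 0.3327, 0.3037], E[r] = 1.2438, γ^t·E[r] = 0.146330, running G = 3.403675
t=7: π = [0.1333, 0.2304, 0.3326, 0.3037], E[r] = 1.2438, γ^t·E[r] = 0.102432, running G = 3.506107

G = 3.5061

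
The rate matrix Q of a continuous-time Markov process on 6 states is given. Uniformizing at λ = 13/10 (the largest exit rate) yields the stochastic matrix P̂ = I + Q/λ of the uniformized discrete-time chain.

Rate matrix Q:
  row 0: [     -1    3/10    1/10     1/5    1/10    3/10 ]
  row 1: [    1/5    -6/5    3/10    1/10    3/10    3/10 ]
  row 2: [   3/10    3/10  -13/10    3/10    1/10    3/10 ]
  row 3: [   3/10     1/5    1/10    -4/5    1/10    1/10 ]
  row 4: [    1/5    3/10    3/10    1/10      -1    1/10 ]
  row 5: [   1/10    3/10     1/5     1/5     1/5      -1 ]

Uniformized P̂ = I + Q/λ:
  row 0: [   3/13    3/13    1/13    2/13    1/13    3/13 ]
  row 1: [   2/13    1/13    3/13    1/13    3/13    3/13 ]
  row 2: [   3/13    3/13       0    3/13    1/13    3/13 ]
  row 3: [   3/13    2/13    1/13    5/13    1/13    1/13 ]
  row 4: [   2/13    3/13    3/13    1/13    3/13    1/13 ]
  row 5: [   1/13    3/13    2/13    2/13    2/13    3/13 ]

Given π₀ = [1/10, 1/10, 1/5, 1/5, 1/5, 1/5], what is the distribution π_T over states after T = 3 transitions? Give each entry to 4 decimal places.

π = [0.1779, 0.1883, 0.1309, 0.1808, 0.1411, 0.1810]

t=0: π = [0.1000, 0.1000, 0.2000, 0.2000, 0.2000, 0.2000]
t=1: π = [0.1769, 0.2000, 0.1231, 0.1923, 0.1385, 0.1692]
t=2: π = [0.1787, 0.1852, 0.1325, 0.1817, 0.1420, 0.1799]
t=3: π = [0.1779, 0.1883, 0.1309, 0.1808, 0.1411, 0.1810]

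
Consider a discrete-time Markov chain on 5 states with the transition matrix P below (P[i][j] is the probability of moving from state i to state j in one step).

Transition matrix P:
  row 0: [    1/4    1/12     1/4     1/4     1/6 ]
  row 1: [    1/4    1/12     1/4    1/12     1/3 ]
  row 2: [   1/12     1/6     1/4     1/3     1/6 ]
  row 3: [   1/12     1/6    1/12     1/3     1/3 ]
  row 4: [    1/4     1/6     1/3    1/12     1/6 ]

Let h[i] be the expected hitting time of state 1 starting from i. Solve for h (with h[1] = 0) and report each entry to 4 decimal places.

First-step conditioning: h[1] = 0; for i ≠ 1, h[i] = 1 + Σ_k P[i][k]·h[k].
  h[0] = 1 + 1/4·h[0] + 1/4·h[2] + 1/4·h[3] + 1/6·h[4]
  h[2] = 1 + 1/12·h[0] + 1/4·h[2] + 1/3·h[3] + 1/6·h[4]
  h[3] = 1 + 1/12·h[0] + 1/12·h[2] + 1/3·h[3] + 1/3·h[4]
  h[4] = 1 + 1/4·h[0] + 1/3·h[2] + 1/12·h[3] + 1/6·h[4]
Solving the 4×4 linear system over states ≠ 1 gives exactly h = [9924/1397, 0, 9024/1397, 9048/1397, 9168/1397] (h[1] = 0 is the target).

h = [7.1038, 0.0000, 6.4596, 6.4767, 6.5626]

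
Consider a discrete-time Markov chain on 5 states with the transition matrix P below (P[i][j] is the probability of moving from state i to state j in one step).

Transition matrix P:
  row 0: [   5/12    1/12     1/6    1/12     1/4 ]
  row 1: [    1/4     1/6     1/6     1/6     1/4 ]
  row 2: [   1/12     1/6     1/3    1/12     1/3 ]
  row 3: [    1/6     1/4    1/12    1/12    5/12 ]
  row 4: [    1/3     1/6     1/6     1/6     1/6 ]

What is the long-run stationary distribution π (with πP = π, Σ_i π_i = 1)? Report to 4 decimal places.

π = [0.2769, 0.1534, 0.1882, 0.1181, 0.2634]

Balance equations π_j = Σ_i π_i·P[i][j]:
  π_0 = 5/12·π_0 + 1/4·π_1 + 1/12·π_2 + 1/6·π_3 + 1/3·π_4
  π_1 = 1/12·π_0 + 1/6·π_1 + 1/6·π_2 + 1/4·π_3 + 1/6·π_4
  π_2 = 1/6·π_0 + 1/6·π_1 + 1/3·π_2 + 1/12·π_3 + 1/6·π_4
  π_3 = 1/12·π_0 + 1/6·π_1 + 1/12·π_2 + 1/12·π_3 + 1/6·π_4
  normalize: π_0 + π_1 + π_2 + π_3 + π_4 = 1
Solving the linear system gives exactly π = [924/3337, 512/3337, 628/3337, 394/3337, 879/3337].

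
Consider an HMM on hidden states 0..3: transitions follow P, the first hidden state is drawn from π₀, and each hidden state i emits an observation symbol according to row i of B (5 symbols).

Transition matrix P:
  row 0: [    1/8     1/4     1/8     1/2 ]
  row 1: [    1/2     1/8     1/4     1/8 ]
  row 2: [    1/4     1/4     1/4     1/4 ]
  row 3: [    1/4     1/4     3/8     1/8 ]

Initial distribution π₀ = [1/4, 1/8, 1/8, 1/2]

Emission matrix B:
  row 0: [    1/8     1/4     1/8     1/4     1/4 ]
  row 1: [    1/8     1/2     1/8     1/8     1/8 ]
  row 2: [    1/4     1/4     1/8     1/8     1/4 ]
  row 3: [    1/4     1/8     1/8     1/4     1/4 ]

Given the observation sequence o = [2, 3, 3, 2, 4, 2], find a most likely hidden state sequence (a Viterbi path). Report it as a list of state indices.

path = [3, 0, 3, 1, 0, 3]

t=0: δ = [3.125e-02, 1.562e-02, 1.562e-02, 6.250e-02]  (obs o_0=2)
t=1: δ = [3.906e-03, 1.953e-03, 2.930e-03, 3.906e-03]  ψ = [3, 3, 3, 0]  (obs o_1=3)
t=2: δ = [2.441e-04, 1.221e-04, 1.831e-04, 4.883e-04]  ψ = [1, 0, 3, 0]  (obs o_2=3)
t=3: δ = [1.526e-05, 1.526e-05, 2.289e-05, 1.526e-05]  ψ = [3, 3, 3, 0]  (obs o_3=2)
t=4: δ = [1.907e-06, 7.153e-07, 1.431e-06, 1.907e-06]  ψ = [1, 2, 2, 0]  (obs o_4=4)
t=5: δ = [5.960e-08, 5.960e-08, 8.941e-08, 1.192e-07]  ψ = [3, 0, 3, 0]  (obs o_5=2)
backtrack: best end state = 3; path = [3, 0, 3, 1, 0, 3]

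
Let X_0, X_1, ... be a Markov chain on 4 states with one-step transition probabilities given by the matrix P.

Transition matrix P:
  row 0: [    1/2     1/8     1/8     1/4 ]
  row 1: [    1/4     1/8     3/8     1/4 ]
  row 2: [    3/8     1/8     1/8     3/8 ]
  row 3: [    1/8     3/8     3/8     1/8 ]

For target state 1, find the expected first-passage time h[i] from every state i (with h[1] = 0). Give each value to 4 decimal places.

h = [5.3846, 0.0000, 5.2308, 4.1538]

First-step conditioning: h[1] = 0; for i ≠ 1, h[i] = 1 + Σ_k P[i][k]·h[k].
  h[0] = 1 + 1/2·h[0] + 1/8·h[2] + 1/4·h[3]
  h[2] = 1 + 3/8·h[0] + 1/8·h[2] + 3/8·h[3]
  h[3] = 1 + 1/8·h[0] + 3/8·h[2] + 1/8·h[3]
Solving the 3×3 linear system over states ≠ 1 gives exactly h = [70/13, 0, 68/13, 54/13] (h[1] = 0 is the target).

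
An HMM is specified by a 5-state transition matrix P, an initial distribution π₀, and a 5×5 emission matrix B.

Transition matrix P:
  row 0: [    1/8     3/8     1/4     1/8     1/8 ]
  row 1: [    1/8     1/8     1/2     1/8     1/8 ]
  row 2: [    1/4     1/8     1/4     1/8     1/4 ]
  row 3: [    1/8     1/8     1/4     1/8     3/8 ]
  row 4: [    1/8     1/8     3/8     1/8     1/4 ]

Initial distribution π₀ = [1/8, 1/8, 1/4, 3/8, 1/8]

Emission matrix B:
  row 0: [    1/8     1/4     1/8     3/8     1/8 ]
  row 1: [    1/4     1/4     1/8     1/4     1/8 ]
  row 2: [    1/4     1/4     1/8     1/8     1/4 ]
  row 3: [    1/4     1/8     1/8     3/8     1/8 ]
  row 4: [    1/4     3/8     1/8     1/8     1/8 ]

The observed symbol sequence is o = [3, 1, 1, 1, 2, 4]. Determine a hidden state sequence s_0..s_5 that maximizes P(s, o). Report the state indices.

path = [3, 4, 2, 0, 1, 2]

t=0: δ = [4.688e-02, 3.125e-02, 3.125e-02, 1.406e-01, 1.562e-02]  (obs o_0=3)
t=1: δ = [4.395e-03, 4.395e-03, 8.789e-03, 2.197e-03, 1.978e-02]  ψ = [3, 0, 3, 3, 3]  (obs o_1=1)
t=2: δ = [6.180e-04, 6.180e-04, 1.854e-03, 3.090e-04, 1.854e-03]  ψ = [4, 4, 4, 4, 4]  (obs o_2=1)
t=3: δ = [1.159e-04, 5.794e-05, 1.738e-04, 2.897e-05, 1.738e-04]  ψ = [2, 0, 4, 2, 2]  (obs o_3=1)
t=4: δ = [5.431e-06, 5.431e-06, 8.147e-06, 2.716e-06, 5.431e-06]  ψ = [2, 0, 4, 2, 2]  (obs o_4=2)
t=5: δ = [2.546e-07, 2.546e-07, 6.789e-07, 1.273e-07, 2.546e-07]  ψ = [2, 0, 1, 2, 2]  (obs o_5=4)
backtrack: best end state = 2; path = [3, 4, 2, 0, 1, 2]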